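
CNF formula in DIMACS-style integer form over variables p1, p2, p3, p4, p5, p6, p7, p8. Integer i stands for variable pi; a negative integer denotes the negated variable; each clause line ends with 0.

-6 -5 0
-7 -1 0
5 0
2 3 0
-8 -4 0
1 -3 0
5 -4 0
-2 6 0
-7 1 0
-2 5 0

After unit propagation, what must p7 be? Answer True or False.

Unit clause (p5) sets p5 = True.
(~p6 | ~p5) with p5 = True leaves only ~p6, so p6 = False.
From (p6 | ~p2) and p6 = False: p2 = False.
(p2 | p3): since p2 = False, the clause reduces to (p3). p3 = True.
From (~p3 | p1) and p3 = True: p1 = True.
From (~p1 | ~p7) and p1 = True: p7 = False.

False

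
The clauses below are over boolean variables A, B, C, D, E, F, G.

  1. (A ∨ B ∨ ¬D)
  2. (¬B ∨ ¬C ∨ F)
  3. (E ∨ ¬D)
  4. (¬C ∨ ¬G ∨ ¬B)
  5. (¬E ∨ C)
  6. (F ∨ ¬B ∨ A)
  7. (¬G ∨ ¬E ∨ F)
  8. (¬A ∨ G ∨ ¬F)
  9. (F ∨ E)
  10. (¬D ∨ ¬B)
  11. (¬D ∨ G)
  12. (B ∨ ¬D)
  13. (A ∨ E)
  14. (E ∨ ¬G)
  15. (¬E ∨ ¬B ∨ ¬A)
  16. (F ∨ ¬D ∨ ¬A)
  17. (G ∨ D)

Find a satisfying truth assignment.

A = F, B = F, C = T, D = F, E = T, F = T, G = T

Check each clause:
  1. (¬D ∨ B ∨ A) — ¬D is true.
  2. (¬C ∨ ¬B ∨ F) — ¬B is true.
  3. (¬D ∨ E) — ¬D is true.
  4. (¬G ∨ ¬C ∨ ¬B) — ¬B is true.
  5. (C ∨ ¬E) — C is true.
  6. (A ∨ F ∨ ¬B) — F is true.
  7. (¬E ∨ ¬G ∨ F) — F is true.
  8. (G ∨ ¬A ∨ ¬F) — ¬A is true.
  9. (F ∨ E) — E is true.
  10. (¬B ∨ ¬D) — ¬D is true.
  11. (¬D ∨ G) — ¬D is true.
  12. (B ∨ ¬D) — ¬D is true.
  13. (A ∨ E) — E is true.
  14. (E ∨ ¬G) — E is true.
  15. (¬A ∨ ¬E ∨ ¬B) — ¬B is true.
  16. (¬A ∨ F ∨ ¬D) — ¬D is true.
  17. (G ∨ D) — G is true.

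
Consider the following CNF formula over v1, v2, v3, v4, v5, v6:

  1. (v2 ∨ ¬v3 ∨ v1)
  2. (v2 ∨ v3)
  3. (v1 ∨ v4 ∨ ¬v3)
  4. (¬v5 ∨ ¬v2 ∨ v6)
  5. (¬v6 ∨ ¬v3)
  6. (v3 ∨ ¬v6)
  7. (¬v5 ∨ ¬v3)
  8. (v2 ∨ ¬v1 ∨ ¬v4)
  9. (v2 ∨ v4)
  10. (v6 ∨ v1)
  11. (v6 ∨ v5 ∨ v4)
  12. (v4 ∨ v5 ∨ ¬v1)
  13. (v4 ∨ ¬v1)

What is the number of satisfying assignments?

2

The models are:
  v1=1 v2=1 v3=0 v4=1 v5=0 v6=0
  v1=1 v2=1 v3=1 v4=1 v5=0 v6=0
That's 2 in total.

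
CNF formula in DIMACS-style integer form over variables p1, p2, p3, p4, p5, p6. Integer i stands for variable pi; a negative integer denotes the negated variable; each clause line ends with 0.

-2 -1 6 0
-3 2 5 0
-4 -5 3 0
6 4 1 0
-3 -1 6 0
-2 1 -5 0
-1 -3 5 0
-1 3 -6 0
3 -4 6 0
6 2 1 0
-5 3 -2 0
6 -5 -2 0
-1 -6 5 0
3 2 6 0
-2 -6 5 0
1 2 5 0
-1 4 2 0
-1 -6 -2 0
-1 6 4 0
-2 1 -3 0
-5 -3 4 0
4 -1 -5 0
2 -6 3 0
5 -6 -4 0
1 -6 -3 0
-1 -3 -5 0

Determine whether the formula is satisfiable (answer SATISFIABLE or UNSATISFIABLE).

UNSATISFIABLE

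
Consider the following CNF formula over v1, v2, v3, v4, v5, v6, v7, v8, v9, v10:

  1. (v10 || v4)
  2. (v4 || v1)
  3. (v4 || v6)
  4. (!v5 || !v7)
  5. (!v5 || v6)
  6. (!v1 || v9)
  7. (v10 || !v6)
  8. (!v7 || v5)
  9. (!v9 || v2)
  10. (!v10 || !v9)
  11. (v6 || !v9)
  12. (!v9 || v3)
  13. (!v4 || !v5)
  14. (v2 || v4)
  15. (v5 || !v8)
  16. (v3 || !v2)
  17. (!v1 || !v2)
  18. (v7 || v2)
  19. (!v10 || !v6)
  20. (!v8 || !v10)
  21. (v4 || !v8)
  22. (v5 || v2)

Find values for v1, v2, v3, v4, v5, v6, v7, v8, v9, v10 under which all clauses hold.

v3 occurs only positively in the remaining clauses — set v3 = True.
v8 occurs only negated in the remaining clauses — set v8 = False.
Try v1 = False.
  then v4 is forced to True.
  then v5 is forced to False.
  then v7 is forced to False.
  then v2 is forced to True.
Branch on v6: take v6 = False.
  then v9 is forced to False.
v10 is now unconstrained; take v10 = True.

v1=False, v2=True, v3=True, v4=True, v5=False, v6=False, v7=False, v8=False, v9=False, v10=True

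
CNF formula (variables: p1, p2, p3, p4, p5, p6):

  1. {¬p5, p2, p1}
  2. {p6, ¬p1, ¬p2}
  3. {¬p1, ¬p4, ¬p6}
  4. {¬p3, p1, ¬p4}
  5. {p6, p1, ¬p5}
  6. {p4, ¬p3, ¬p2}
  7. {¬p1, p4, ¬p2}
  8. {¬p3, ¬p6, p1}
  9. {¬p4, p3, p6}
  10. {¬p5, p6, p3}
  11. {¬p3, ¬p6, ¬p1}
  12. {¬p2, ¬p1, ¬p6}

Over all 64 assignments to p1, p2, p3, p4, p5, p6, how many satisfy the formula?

16

Case analysis on p1 and p6:
  p1=1, p6=1: remaining (p2,p3,p4,p5) ∈ {(0,0,0,0); (0,0,0,1)} — 2.
  p1=1, p6=0: 5 of the 16 assignments to (p2,p3,p4,p5) work.
  p1=0, p6=1: p4 free; 3 ways for (p2,p3,p5) × 2^1 = 6.
  p1=0, p6=0: remaining (p2,p3,p4,p5) ∈ {(0,0,0,0); (0,1,0,0); (1,0,0,0)} — 3.
Total: 2 + 5 + 6 + 3 = 16.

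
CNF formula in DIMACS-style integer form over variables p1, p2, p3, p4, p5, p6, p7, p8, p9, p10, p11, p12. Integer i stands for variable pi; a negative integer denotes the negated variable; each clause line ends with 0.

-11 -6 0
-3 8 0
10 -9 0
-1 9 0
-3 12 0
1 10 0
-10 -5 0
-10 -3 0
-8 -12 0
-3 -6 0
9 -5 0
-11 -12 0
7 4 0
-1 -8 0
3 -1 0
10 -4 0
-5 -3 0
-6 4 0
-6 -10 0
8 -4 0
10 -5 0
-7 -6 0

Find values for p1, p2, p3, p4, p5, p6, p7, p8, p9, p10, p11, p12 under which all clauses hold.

p1=F, p2=T, p3=F, p4=T, p5=F, p6=F, p7=T, p8=T, p9=T, p10=T, p11=T, p12=F

Check each clause:
  1. {¬p6, ¬p11} — ¬p6 is true.
  2. {¬p3, p8} — p8 is true.
  3. {¬p9, p10} — p10 is true.
  4. {p9, ¬p1} — p9 is true.
  5. {p12, ¬p3} — ¬p3 is true.
  6. {p1, p10} — p10 is true.
  7. {¬p5, ¬p10} — ¬p5 is true.
  8. {¬p10, ¬p3} — ¬p3 is true.
  9. {¬p8, ¬p12} — ¬p12 is true.
  10. {¬p3, ¬p6} — ¬p6 is true.
  11. {¬p5, p9} — p9 is true.
  12. {¬p12, ¬p11} — ¬p12 is true.
  13. {p7, p4} — p4 is true.
  14. {¬p1, ¬p8} — ¬p1 is true.
  15. {p3, ¬p1} — ¬p1 is true.
  16. {p10, ¬p4} — p10 is true.
  17. {¬p5, ¬p3} — ¬p5 is true.
  18. {¬p6, p4} — ¬p6 is true.
  19. {¬p6, ¬p10} — ¬p6 is true.
  20. {¬p4, p8} — p8 is true.
  21. {p10, ¬p5} — p10 is true.
  22. {¬p6, ¬p7} — ¬p6 is true.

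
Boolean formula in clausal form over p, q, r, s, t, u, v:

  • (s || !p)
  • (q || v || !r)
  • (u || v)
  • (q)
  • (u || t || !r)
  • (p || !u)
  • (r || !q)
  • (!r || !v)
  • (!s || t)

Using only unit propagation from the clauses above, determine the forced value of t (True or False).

Unit clause (q) sets q = True.
(!q || r) with q = True leaves only r, so r = True.
In (!r || !v), !r is now false; !v must hold, so v = False.
From (v || u) and v = False: u = True.
In (!u || p), !u is now false; p must hold, so p = True.
(!p || s) with p = True leaves only s, so s = True.
In (t || !s), !s is now false; t must hold, so t = True.

True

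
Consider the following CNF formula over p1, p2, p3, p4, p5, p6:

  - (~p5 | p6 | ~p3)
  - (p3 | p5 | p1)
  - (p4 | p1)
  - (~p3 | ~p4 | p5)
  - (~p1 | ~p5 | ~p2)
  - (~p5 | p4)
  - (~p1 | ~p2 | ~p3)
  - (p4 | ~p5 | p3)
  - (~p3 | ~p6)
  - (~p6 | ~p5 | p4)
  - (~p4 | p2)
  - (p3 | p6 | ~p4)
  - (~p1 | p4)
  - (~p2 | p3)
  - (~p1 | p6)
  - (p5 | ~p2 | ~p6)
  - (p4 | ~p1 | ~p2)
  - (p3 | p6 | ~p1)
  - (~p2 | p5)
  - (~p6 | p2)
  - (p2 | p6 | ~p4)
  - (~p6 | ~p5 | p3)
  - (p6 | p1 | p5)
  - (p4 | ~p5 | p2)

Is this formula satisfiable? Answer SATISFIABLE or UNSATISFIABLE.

UNSATISFIABLE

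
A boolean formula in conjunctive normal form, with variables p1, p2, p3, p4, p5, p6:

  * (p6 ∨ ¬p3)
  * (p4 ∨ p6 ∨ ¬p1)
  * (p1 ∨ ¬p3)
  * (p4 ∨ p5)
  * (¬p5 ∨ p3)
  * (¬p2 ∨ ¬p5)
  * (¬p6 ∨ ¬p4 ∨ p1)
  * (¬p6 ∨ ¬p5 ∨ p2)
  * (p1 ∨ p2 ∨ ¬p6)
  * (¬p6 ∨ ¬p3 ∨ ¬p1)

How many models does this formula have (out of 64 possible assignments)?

6

The models are:
  p1=0 p2=0 p3=0 p4=1 p5=0 p6=0
  p1=0 p2=1 p3=0 p4=1 p5=0 p6=0
  p1=1 p2=0 p3=0 p4=1 p5=0 p6=0
  p1=1 p2=0 p3=0 p4=1 p5=0 p6=1
  p1=1 p2=1 p3=0 p4=1 p5=0 p6=0
  p1=1 p2=1 p3=0 p4=1 p5=0 p6=1
That's 6 in total.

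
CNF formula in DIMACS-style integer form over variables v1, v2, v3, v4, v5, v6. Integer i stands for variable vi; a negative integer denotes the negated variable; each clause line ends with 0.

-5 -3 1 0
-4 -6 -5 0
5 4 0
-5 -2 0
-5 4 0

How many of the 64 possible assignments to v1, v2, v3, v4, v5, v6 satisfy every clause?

19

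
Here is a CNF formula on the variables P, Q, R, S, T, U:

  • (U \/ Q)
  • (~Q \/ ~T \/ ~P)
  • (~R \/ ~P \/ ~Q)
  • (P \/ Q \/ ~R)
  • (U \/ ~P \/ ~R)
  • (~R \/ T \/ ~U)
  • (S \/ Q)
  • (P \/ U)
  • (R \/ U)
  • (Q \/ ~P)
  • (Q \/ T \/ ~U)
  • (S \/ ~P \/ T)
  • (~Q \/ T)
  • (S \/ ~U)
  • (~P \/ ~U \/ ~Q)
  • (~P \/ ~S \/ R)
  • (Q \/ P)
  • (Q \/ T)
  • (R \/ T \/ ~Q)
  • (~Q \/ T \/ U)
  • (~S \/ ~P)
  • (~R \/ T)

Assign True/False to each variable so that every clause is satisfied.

Branch on P: take P = False.
  then U is forced to True.
  then S is forced to True.
  then Q is forced to True.
  then T is forced to True.
R is now unconstrained; take R = True.
Every clause has at least one true literal under this assignment.

P = F, Q = T, R = T, S = T, T = T, U = T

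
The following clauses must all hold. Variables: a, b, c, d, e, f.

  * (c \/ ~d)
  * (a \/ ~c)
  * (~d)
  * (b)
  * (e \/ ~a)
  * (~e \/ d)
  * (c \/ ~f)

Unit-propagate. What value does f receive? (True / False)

(~d) stands alone — d = False.
(b) stands alone — b = True.
In (~e \/ d), d is now false; ~e must hold, so e = False.
(e \/ ~a) with e = False leaves only ~a, so a = False.
(~c \/ a): since a = False, the clause reduces to (~c). c = False.
In (c \/ ~f), c is now false; ~f must hold, so f = False.

False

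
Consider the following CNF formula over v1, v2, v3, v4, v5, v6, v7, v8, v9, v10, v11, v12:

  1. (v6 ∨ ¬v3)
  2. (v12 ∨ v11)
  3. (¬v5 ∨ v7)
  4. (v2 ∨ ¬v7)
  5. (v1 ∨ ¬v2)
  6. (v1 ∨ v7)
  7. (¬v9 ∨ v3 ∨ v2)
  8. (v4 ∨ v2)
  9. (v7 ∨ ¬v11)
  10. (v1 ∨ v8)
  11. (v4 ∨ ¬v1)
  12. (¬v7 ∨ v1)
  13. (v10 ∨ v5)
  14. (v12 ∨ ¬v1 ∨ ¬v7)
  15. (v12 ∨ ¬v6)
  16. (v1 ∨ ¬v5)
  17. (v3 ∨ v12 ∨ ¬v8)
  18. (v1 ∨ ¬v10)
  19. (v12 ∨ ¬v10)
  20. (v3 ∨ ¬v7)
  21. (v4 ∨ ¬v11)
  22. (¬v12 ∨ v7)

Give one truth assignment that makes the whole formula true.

v1=1, v2=1, v3=1, v4=1, v5=1, v6=1, v7=1, v8=0, v9=0, v10=1, v11=0, v12=1

Pure literal: v4 appears only positively; assign v4 = True.
v9 occurs only negated in the remaining clauses — set v9 = False.
Try v1 = True.
Branch on v2: take v2 = True.
For the remaining variables, v3 = True, v5 = True, v6 = True, v7 = True, v8 = False, v10 = True, v11 = False, v12 = True works.
Every clause has at least one true literal under this assignment.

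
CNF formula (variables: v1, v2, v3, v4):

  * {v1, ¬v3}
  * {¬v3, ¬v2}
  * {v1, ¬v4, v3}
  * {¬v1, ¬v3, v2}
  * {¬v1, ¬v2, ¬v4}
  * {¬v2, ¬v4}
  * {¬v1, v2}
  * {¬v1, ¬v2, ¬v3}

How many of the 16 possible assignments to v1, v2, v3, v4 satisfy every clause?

Satisfying assignments:
  v1=0 v2=0 v3=0 v4=0
  v1=0 v2=1 v3=0 v4=0
  v1=1 v2=1 v3=0 v4=0
Count: 3.

3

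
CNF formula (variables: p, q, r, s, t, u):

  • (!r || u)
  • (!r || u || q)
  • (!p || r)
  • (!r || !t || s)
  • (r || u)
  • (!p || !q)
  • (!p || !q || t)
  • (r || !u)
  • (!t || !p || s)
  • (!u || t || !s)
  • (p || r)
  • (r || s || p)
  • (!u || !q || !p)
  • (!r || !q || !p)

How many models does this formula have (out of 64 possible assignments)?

6

The models are:
  p=F q=F r=T s=F t=F u=T
  p=F q=F r=T s=T t=T u=T
  p=F q=T r=T s=F t=F u=T
  p=F q=T r=T s=T t=T u=T
  p=T q=F r=T s=F t=F u=T
  p=T q=F r=T s=T t=T u=T
That's 6 in total.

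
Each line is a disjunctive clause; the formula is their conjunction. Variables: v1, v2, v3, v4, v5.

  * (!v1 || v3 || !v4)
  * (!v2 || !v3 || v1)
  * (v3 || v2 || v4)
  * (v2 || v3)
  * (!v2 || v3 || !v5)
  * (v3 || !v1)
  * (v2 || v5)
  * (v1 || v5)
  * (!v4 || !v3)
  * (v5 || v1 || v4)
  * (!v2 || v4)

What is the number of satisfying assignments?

Satisfying assignments:
  v1=0 v2=0 v3=1 v4=0 v5=1
  v1=1 v2=0 v3=1 v4=0 v5=1
Count: 2.

2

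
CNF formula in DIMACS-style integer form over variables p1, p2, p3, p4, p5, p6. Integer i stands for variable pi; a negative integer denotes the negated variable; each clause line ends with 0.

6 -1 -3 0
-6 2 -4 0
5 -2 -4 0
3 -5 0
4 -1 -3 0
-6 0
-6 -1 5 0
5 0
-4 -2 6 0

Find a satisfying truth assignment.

p1=0, p2=0, p3=1, p4=0, p5=1, p6=0

Check each clause:
  1. (p6 || !p3 || !p1) — !p1 is true.
  2. (!p6 || !p4 || p2) — !p6 is true.
  3. (!p2 || p5 || !p4) — !p4 is true.
  4. (!p5 || p3) — p3 is true.
  5. (p4 || !p1 || !p3) — !p1 is true.
  6. (!p6) — !p6 is true.
  7. (p5 || !p1 || !p6) — !p6 is true.
  8. (p5) — p5 is true.
  9. (!p2 || !p4 || p6) — !p4 is true.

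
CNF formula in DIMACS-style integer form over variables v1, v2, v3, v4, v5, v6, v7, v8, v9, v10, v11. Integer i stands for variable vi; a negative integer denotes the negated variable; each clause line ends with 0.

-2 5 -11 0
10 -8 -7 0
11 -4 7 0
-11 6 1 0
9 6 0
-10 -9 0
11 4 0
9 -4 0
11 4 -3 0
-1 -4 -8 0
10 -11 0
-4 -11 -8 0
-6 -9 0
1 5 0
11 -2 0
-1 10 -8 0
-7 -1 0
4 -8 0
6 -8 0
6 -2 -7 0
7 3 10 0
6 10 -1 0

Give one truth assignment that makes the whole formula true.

v1=False, v2=True, v3=False, v4=False, v5=True, v6=True, v7=True, v8=False, v9=False, v10=True, v11=True

v5 occurs only positively in the remaining clauses — set v5 = True.
v8 occurs only negated in the remaining clauses — set v8 = False.
Set v1 = False and propagate.
The remaining clauses are satisfied by v2 = True, v3 = False, v4 = False, v6 = True, v7 = True, v9 = False, v10 = True, v11 = True.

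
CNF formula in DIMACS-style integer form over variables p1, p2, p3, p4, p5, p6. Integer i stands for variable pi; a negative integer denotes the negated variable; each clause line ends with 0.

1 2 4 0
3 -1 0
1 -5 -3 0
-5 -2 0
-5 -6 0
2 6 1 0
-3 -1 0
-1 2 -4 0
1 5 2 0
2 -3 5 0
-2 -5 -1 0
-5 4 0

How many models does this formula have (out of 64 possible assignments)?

8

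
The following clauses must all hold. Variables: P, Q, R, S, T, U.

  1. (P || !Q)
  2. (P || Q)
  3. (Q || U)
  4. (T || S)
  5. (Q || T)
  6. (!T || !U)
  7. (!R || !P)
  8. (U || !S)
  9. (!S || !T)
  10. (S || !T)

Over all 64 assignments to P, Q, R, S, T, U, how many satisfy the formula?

1

Satisfying assignments:
  P=T Q=T R=F S=T T=F U=T
That's 1 in total.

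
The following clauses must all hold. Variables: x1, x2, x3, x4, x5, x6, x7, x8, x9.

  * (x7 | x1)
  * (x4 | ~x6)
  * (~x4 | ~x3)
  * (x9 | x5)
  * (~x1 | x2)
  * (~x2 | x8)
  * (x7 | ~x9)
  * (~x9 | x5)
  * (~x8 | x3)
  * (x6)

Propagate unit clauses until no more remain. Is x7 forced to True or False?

True

(x6) stands alone — x6 = True.
From (x4 | ~x6) and x6 = True: x4 = True.
In (~x4 | ~x3), ~x4 is now false; ~x3 must hold, so x3 = False.
(x3 | ~x8): since x3 = False, the clause reduces to (~x8). x8 = False.
In (x8 | ~x2), x8 is now false; ~x2 must hold, so x2 = False.
(~x1 | x2): since x2 = False, the clause reduces to (~x1). x1 = False.
In (x7 | x1), x1 is now false; x7 must hold, so x7 = True.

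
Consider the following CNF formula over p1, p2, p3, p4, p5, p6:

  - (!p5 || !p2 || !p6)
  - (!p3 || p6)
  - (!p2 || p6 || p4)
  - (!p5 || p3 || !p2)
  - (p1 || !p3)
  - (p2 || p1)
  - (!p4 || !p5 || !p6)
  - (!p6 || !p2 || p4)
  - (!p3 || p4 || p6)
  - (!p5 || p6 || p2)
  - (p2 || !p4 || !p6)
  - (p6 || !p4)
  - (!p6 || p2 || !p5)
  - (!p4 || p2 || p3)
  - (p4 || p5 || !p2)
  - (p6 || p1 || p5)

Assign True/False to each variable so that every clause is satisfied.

p1 occurs only positively in the remaining clauses — set p1 = True.
Try p2 = False.
Set p3 = False and propagate.
  then p4 is forced to False.
For the remaining variables, p5 = False, p6 = True works.

p1 = True, p2 = False, p3 = False, p4 = False, p5 = False, p6 = True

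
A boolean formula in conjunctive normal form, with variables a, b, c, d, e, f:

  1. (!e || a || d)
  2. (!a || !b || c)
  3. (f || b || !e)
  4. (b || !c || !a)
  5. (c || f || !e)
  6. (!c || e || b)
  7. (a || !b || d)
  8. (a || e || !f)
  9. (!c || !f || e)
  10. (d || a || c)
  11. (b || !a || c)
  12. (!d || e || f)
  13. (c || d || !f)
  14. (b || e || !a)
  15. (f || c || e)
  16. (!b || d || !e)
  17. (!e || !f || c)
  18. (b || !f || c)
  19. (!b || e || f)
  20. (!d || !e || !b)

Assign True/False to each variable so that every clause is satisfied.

a=False, b=False, c=True, d=True, e=True, f=True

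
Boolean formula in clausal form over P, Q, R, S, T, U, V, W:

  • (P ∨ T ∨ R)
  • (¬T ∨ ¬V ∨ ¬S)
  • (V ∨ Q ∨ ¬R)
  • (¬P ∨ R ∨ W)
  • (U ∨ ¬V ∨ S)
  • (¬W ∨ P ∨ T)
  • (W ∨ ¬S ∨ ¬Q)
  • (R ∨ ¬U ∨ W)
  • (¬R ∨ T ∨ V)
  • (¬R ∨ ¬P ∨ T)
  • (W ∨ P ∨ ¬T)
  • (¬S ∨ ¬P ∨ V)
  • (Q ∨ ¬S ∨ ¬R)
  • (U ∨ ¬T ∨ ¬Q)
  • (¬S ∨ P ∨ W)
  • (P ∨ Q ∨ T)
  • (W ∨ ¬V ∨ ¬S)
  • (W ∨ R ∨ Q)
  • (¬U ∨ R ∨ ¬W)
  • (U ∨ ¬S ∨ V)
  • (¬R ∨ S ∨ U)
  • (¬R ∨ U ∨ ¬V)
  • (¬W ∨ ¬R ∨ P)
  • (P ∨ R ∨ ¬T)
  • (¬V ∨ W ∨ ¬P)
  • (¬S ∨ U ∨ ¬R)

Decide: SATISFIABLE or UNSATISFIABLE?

SATISFIABLE

Branch on P: take P = True.
Try Q = True.
For the remaining variables, R = True, S = False, T = True, U = True, V = False, W = True works.
So P=1, Q=1, R=1, S=0, T=1, U=1, V=0, W=1 is a satisfying assignment.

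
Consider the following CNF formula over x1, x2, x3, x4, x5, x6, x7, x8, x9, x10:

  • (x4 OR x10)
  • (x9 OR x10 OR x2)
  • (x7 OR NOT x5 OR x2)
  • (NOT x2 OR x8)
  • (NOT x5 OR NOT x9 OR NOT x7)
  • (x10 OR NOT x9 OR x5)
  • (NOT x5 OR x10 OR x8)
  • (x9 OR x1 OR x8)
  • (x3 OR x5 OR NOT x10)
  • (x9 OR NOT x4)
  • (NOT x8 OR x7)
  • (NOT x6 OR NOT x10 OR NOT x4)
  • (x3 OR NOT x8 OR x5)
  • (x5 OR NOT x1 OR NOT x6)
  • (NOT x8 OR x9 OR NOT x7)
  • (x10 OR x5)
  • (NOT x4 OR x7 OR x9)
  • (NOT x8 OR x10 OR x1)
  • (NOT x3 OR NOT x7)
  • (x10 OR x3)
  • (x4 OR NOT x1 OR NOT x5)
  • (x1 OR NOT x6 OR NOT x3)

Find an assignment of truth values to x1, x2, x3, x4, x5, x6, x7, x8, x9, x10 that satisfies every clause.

x1=1  x2=0  x3=1  x4=0  x5=0  x6=0  x7=0  x8=0  x9=0  x10=1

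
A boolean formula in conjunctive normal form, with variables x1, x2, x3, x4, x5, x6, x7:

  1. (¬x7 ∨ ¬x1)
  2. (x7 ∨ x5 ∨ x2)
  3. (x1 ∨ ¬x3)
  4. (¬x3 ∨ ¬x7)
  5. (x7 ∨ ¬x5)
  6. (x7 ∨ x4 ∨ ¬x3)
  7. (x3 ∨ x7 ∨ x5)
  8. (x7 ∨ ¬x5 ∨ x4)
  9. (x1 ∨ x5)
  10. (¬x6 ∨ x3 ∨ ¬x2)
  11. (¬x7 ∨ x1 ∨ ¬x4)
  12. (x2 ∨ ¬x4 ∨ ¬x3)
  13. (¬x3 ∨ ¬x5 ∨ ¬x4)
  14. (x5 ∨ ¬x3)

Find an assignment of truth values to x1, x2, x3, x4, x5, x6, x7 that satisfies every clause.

x1 = 0, x2 = 0, x3 = 0, x4 = 0, x5 = 1, x6 = 0, x7 = 1

Pure literal: x6 appears only negated; assign x6 = False.
Branch on x1: take x1 = False.
  then x3 is forced to False.
  then x5 is forced to True.
  then x7 is forced to True.
  then x4 is forced to False.
x2 is now unconstrained; take x2 = False.
Every clause has at least one true literal under this assignment.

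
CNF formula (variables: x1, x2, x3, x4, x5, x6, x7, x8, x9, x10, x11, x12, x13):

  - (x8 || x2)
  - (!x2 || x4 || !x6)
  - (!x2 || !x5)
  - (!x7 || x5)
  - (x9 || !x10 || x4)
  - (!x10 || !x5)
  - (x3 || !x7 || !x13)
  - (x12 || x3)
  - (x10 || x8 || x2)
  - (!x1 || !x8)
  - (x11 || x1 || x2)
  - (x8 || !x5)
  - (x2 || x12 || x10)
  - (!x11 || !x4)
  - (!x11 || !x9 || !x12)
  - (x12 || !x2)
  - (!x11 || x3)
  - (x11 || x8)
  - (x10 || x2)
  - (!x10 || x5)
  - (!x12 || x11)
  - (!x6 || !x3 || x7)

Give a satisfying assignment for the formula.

x1=True, x2=True, x3=True, x4=False, x5=False, x6=False, x7=False, x8=False, x9=False, x10=False, x11=True, x12=True, x13=False

Check each clause:
  1. (x8 || x2) — x2 is true.
  2. (!x6 || x4 || !x2) — !x6 is true.
  3. (!x5 || !x2) — !x5 is true.
  4. (x5 || !x7) — !x7 is true.
  5. (x9 || !x10 || x4) — !x10 is true.
  6. (!x5 || !x10) — !x5 is true.
  7. (!x7 || !x13 || x3) — !x7 is true.
  8. (x3 || x12) — x3 is true.
  9. (x8 || x2 || x10) — x2 is true.
  10. (!x1 || !x8) — !x8 is true.
  11. (x11 || x1 || x2) — x1 is true.
  12. (x8 || !x5) — !x5 is true.
  13. (x12 || x10 || x2) — x2 is true.
  14. (!x4 || !x11) — !x4 is true.
  15. (!x11 || !x12 || !x9) — !x9 is true.
  16. (x12 || !x2) — x12 is true.
  17. (!x11 || x3) — x3 is true.
  18. (x11 || x8) — x11 is true.
  19. (x2 || x10) — x2 is true.
  20. (!x10 || x5) — !x10 is true.
  21. (x11 || !x12) — x11 is true.
  22. (!x6 || !x3 || x7) — !x6 is true.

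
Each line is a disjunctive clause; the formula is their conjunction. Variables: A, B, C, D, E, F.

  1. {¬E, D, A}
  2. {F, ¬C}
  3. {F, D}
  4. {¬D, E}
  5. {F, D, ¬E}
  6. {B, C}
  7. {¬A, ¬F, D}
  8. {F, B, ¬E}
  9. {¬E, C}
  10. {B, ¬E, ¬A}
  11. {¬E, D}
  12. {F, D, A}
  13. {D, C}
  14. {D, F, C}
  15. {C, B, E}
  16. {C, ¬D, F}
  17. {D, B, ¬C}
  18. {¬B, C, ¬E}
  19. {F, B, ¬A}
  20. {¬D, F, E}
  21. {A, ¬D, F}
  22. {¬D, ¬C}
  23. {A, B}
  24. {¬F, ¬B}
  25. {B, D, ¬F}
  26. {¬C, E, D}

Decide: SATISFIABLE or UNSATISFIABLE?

UNSATISFIABLE

D = True:
  propagation gives E=True, C=True; an empty clause results — contradiction.
D = False:
  propagation gives F=True, A=False, E=False, C=True; an empty clause results — contradiction.
Every branch closes, so no satisfying assignment exists.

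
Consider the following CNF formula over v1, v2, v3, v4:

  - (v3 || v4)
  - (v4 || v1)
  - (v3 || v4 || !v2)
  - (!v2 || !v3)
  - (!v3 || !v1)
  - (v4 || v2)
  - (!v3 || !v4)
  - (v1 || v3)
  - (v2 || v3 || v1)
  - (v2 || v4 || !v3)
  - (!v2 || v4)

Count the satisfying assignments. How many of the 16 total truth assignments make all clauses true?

2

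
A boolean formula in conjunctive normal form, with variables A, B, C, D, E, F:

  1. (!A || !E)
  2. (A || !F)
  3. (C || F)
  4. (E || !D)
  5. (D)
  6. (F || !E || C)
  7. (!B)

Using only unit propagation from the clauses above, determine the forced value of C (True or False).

(D) stands alone — D = True.
In (E || !D), !D is now false; E must hold, so E = True.
(!E || !A) with E = True leaves only !A, so A = False.
(A || !F) with A = False leaves only !F, so F = False.
From (F || C) and F = False: C = True.

True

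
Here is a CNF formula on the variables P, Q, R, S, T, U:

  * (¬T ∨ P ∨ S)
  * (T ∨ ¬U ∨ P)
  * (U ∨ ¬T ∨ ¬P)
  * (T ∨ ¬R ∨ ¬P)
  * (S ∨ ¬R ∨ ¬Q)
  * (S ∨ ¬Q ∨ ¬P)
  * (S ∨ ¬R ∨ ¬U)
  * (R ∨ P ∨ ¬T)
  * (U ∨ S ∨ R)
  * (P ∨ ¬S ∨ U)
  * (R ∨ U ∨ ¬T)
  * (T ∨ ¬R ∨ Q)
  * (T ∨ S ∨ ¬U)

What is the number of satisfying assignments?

Case analysis on T and P:
  T=1, P=1: 5 of the 16 assignments to (Q,R,S,U) work.
  T=1, P=0: remaining (Q,R,S,U) ∈ {(0,1,1,1); (1,1,1,1)} — 2.
  T=0, P=1: remaining (Q,R,S,U) ∈ {(0,0,1,0); (0,0,1,1); (1,0,1,0); (1,0,1,1)} — 4.
  T=0, P=0: a clause becomes empty — 0.
Total: 5 + 2 + 4 + 0 = 11.

11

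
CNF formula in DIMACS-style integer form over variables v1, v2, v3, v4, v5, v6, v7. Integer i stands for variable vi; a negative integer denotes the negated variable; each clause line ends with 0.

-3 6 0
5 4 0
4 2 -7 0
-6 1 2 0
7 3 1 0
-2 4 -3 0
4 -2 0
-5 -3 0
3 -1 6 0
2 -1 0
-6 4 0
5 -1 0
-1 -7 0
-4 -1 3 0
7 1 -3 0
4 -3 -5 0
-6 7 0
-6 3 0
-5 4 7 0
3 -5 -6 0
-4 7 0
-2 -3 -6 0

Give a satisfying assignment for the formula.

v1 = False, v2 = True, v3 = False, v4 = True, v5 = False, v6 = False, v7 = True

Set v1 = False and propagate.
Branch on v2: take v2 = True.
  then v4 is forced to True.
  then v7 is forced to True.
For the remaining variables, v3 = False, v5 = False, v6 = False works.
Check each clause:
  1. (NOT v3 OR v6) — NOT v3 is true.
  2. (v5 OR v4) — v4 is true.
  3. (v4 OR v2 OR NOT v7) — v2 is true.
  4. (NOT v6 OR v2 OR v1) — NOT v6 is true.
  5. (v3 OR v7 OR v1) — v7 is true.
  6. (NOT v3 OR NOT v2 OR v4) — v4 is true.
  7. (v4 OR NOT v2) — v4 is true.
  8. (NOT v5 OR NOT v3) — NOT v5 is true.
  9. (v3 OR NOT v1 OR v6) — NOT v1 is true.
  10. (NOT v1 OR v2) — v2 is true.
  11. (NOT v6 OR v4) — NOT v6 is true.
  12. (NOT v1 OR v5) — NOT v1 is true.
  13. (NOT v7 OR NOT v1) — NOT v1 is true.
  14. (NOT v4 OR NOT v1 OR v3) — NOT v1 is true.
  15. (v7 OR v1 OR NOT v3) — NOT v3 is true.
  16. (NOT v5 OR NOT v3 OR v4) — NOT v5 is true.
  17. (v7 OR NOT v6) — NOT v6 is true.
  18. (v3 OR NOT v6) — NOT v6 is true.
  19. (v7 OR v4 OR NOT v5) — NOT v5 is true.
  20. (NOT v6 OR NOT v5 OR v3) — NOT v6 is true.
  21. (v7 OR NOT v4) — v7 is true.
  22. (NOT v6 OR NOT v3 OR NOT v2) — NOT v6 is true.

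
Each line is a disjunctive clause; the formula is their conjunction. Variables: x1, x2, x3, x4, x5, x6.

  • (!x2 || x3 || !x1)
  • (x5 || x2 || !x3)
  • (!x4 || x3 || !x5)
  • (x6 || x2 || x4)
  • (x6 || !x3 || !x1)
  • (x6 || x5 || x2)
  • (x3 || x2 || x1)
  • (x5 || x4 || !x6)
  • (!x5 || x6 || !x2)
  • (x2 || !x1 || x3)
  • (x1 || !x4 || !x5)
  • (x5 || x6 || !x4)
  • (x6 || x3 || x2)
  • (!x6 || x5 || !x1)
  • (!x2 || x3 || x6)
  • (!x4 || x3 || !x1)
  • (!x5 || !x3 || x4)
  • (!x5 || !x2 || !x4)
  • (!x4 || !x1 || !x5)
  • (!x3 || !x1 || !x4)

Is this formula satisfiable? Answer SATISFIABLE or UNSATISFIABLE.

Branch on x1: take x1 = False.
For the remaining variables, x2 = True, x3 = True, x4 = False, x5 = False, x6 = False works.
Every clause has at least one true literal under this assignment.
So x1=0, x2=1, x3=1, x4=0, x5=0, x6=0 is a satisfying assignment.

SATISFIABLE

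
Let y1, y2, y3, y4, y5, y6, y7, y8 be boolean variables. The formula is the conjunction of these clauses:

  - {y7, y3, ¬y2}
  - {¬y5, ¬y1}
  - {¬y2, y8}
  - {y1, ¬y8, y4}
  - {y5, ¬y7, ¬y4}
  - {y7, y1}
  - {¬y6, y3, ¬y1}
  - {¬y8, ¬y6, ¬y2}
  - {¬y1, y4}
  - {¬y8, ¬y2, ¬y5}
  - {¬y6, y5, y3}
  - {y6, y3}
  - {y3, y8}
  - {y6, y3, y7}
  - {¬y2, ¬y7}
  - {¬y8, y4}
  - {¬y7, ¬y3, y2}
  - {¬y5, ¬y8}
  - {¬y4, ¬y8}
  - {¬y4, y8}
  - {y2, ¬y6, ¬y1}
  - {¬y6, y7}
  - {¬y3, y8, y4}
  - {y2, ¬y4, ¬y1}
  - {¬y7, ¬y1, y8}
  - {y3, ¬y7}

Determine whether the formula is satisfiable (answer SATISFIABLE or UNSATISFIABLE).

y8 = True:
  propagation gives y4=True; an empty clause results — contradiction.
y8 = False:
  propagation gives y2=False, y3=True, y7=False, y1=True; an empty clause results — contradiction.
Every branch closes, so no satisfying assignment exists.

UNSATISFIABLE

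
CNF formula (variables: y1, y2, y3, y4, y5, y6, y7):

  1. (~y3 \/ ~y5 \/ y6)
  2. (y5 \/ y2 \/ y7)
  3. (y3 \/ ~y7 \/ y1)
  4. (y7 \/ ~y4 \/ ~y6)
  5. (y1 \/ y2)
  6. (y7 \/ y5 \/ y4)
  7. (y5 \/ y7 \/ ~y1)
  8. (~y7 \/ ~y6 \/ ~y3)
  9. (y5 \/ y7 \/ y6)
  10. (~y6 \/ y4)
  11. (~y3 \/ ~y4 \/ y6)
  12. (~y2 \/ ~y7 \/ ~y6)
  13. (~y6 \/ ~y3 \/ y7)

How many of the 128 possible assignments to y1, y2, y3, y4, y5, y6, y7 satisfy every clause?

Split on y7, then y6.
  y7=1, y6=1: remaining (y1,y2,y3,y4,y5) ∈ {(1,0,0,1,0); (1,0,0,1,1)} — 2.
  y7=1, y6=0: 11 of the 32 assignments to (y1,y2,y3,y4,y5) work.
  y7=0, y6=1: a clause becomes empty — 0.
  y7=0, y6=0: y4 free; 3 ways for (y1,y2,y3,y5) × 2^1 = 6.
Total: 2 + 11 + 0 + 6 = 19.

19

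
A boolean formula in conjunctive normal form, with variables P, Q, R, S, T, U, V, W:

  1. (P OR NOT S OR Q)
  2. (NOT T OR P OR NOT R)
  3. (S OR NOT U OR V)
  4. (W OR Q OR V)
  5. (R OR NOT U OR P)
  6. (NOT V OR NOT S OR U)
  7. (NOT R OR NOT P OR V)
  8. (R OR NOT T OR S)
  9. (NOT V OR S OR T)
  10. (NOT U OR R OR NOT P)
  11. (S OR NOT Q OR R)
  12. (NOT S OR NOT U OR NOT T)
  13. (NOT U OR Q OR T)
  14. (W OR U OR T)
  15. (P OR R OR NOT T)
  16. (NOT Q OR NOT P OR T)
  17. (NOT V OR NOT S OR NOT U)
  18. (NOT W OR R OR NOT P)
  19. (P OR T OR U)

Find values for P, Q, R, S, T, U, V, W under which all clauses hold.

P = True, Q = False, R = True, S = False, T = True, U = False, V = True, W = True

Check each clause:
  1. (P OR NOT S OR Q) — P is true.
  2. (NOT T OR P OR NOT R) — P is true.
  3. (S OR V OR NOT U) — NOT U is true.
  4. (Q OR W OR V) — W is true.
  5. (R OR NOT U OR P) — P is true.
  6. (NOT S OR U OR NOT V) — NOT S is true.
  7. (V OR NOT P OR NOT R) — V is true.
  8. (NOT T OR R OR S) — R is true.
  9. (NOT V OR T OR S) — T is true.
  10. (R OR NOT U OR NOT P) — NOT U is true.
  11. (S OR R OR NOT Q) — R is true.
  12. (NOT U OR NOT T OR NOT S) — NOT U is true.
  13. (NOT U OR Q OR T) — NOT U is true.
  14. (W OR T OR U) — W is true.
  15. (R OR NOT T OR P) — P is true.
  16. (NOT P OR NOT Q OR T) — T is true.
  17. (NOT S OR NOT V OR NOT U) — NOT U is true.
  18. (R OR NOT P OR NOT W) — R is true.
  19. (P OR U OR T) — P is true.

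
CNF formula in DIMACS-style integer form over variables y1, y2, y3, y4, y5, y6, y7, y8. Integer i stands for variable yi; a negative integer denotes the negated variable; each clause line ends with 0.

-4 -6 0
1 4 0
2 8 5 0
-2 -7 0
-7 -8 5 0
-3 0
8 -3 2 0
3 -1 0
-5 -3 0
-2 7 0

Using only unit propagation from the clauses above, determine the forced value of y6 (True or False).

False

Unit clause (~y3) sets y3 = False.
From (y3 | ~y1) and y3 = False: y1 = False.
(y1 | y4): since y1 = False, the clause reduces to (y4). y4 = True.
From (~y4 | ~y6) and y4 = True: y6 = False.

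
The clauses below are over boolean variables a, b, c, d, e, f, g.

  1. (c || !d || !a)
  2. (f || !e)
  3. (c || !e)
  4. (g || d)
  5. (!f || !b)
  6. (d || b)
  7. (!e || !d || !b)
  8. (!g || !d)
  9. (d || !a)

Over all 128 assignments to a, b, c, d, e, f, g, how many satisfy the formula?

13

Case analysis on d and b:
  d=1, b=1: remaining (a,c,e,f,g) ∈ {(0,0,0,0,0); (0,1,0,0,0); (1,1,0,0,0)} — 3.
  d=1, b=0: 8 of the 32 assignments to (a,c,e,f,g) work.
  d=0, b=1: remaining (a,c,e,f,g) ∈ {(0,0,0,0,1); (0,1,0,0,1)} — 2.
  d=0, b=0: a clause becomes empty — 0.
Total: 3 + 8 + 2 + 0 = 13.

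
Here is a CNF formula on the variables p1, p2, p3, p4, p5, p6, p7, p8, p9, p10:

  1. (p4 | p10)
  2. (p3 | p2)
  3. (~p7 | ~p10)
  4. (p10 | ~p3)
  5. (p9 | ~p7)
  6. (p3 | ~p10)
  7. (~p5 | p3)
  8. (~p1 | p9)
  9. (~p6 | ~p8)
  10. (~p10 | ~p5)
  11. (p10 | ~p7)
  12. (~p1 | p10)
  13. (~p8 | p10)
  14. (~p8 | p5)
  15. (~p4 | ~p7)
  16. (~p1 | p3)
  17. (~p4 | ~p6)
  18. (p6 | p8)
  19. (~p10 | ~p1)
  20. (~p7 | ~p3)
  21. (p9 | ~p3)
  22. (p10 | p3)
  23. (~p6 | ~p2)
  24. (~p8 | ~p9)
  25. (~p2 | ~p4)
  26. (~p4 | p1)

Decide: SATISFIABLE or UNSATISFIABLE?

SATISFIABLE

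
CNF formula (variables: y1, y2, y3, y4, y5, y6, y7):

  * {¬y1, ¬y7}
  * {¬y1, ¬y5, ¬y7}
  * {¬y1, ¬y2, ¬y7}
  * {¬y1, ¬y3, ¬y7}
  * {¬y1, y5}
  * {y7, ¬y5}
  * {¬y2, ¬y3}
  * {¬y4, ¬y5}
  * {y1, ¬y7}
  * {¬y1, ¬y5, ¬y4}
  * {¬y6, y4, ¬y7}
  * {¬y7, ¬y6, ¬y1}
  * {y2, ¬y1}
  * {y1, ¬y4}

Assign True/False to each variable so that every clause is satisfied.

y1=False, y2=False, y3=False, y4=False, y5=False, y6=False, y7=False

y3 occurs only negated in the remaining clauses — set y3 = False.
Pure literal: y6 appears only negated; assign y6 = False.
Try y1 = False.
  then y7 is forced to False.
  then y5 is forced to False.
  then y4 is forced to False.
y2 is now unconstrained; take y2 = False.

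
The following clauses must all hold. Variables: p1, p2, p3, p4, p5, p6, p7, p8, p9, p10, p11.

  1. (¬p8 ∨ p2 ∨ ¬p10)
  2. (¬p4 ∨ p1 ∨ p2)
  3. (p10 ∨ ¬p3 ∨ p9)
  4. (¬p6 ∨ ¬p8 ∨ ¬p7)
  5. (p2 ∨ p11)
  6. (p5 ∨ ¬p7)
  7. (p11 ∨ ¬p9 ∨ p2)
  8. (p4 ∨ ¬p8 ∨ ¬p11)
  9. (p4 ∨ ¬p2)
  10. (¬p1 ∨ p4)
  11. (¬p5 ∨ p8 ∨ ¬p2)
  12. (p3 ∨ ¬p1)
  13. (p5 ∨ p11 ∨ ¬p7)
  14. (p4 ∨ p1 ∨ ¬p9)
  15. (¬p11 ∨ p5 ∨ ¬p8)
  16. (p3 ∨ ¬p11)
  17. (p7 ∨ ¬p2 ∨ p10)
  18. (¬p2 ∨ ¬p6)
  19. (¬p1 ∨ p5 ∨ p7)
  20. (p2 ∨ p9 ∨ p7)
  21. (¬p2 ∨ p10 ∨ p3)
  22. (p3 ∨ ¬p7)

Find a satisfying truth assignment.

p1=False, p2=False, p3=True, p4=False, p5=True, p6=True, p7=True, p8=False, p9=False, p10=True, p11=True

Check each clause:
  1. (p2 ∨ ¬p8 ∨ ¬p10) — ¬p8 is true.
  2. (¬p4 ∨ p1 ∨ p2) — ¬p4 is true.
  3. (¬p3 ∨ p10 ∨ p9) — p10 is true.
  4. (¬p7 ∨ ¬p6 ∨ ¬p8) — ¬p8 is true.
  5. (p11 ∨ p2) — p11 is true.
  6. (¬p7 ∨ p5) — p5 is true.
  7. (p11 ∨ ¬p9 ∨ p2) — p11 is true.
  8. (p4 ∨ ¬p8 ∨ ¬p11) — ¬p8 is true.
  9. (p4 ∨ ¬p2) — ¬p2 is true.
  10. (¬p1 ∨ p4) — ¬p1 is true.
  11. (p8 ∨ ¬p2 ∨ ¬p5) — ¬p2 is true.
  12. (p3 ∨ ¬p1) — p3 is true.
  13. (p11 ∨ p5 ∨ ¬p7) — p11 is true.
  14. (p1 ∨ ¬p9 ∨ p4) — ¬p9 is true.
  15. (¬p11 ∨ ¬p8 ∨ p5) — ¬p8 is true.
  16. (p3 ∨ ¬p11) — p3 is true.
  17. (p7 ∨ p10 ∨ ¬p2) — p10 is true.
  18. (¬p2 ∨ ¬p6) — ¬p2 is true.
  19. (p7 ∨ ¬p1 ∨ p5) — p5 is true.
  20. (p2 ∨ p9 ∨ p7) — p7 is true.
  21. (¬p2 ∨ p3 ∨ p10) — p10 is true.
  22. (p3 ∨ ¬p7) — p3 is true.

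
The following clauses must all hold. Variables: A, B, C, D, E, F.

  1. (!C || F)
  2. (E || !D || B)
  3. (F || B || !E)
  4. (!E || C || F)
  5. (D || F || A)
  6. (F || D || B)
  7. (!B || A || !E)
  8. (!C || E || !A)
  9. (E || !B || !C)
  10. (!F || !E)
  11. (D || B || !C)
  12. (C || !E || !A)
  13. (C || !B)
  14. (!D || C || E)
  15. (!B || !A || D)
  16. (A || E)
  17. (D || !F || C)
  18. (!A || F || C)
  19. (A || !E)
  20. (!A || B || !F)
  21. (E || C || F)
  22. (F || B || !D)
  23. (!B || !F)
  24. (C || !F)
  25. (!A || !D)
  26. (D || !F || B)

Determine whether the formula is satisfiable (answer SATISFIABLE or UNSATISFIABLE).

UNSATISFIABLE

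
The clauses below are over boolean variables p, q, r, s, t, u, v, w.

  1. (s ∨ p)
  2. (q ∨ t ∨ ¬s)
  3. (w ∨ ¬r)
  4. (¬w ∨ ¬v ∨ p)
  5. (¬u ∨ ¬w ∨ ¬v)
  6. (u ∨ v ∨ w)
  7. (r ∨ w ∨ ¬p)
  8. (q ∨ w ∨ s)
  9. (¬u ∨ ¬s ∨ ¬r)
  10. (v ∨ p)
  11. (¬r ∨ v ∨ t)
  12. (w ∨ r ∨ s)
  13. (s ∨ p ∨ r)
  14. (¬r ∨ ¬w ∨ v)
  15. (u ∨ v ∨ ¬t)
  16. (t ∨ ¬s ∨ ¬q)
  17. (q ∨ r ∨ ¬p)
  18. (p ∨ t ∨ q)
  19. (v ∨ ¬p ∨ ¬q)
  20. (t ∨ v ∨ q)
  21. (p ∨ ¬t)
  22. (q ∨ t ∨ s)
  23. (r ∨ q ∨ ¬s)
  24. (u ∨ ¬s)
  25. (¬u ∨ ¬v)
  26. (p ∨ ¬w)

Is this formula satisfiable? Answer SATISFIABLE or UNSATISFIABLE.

SATISFIABLE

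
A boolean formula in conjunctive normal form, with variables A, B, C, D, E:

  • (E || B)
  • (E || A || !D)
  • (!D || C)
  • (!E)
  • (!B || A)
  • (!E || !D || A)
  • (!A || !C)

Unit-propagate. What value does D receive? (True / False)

False

(!E) stands alone — E = False.
In (B || E), E is now false; B must hold, so B = True.
In (!B || A), !B is now false; A must hold, so A = True.
(!A || !C): since A = True, the clause reduces to (!C). C = False.
From (C || !D) and C = False: D = False.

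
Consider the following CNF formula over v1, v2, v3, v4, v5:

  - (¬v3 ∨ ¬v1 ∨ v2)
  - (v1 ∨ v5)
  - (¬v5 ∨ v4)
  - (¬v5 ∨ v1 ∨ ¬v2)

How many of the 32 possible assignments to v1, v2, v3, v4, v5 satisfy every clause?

Case analysis on v1 and v5:
  v1=1, v5=1: remaining (v2,v3,v4) ∈ {(0,0,1); (1,0,1); (1,1,1)} — 3.
  v1=1, v5=0: v4 free; 3 ways for (v2,v3) × 2^1 = 6.
  v1=0, v5=1: remaining (v2,v3,v4) ∈ {(0,0,1); (0,1,1)} — 2.
  v1=0, v5=0: a clause becomes empty — 0.
Total: 3 + 6 + 2 + 0 = 11.

11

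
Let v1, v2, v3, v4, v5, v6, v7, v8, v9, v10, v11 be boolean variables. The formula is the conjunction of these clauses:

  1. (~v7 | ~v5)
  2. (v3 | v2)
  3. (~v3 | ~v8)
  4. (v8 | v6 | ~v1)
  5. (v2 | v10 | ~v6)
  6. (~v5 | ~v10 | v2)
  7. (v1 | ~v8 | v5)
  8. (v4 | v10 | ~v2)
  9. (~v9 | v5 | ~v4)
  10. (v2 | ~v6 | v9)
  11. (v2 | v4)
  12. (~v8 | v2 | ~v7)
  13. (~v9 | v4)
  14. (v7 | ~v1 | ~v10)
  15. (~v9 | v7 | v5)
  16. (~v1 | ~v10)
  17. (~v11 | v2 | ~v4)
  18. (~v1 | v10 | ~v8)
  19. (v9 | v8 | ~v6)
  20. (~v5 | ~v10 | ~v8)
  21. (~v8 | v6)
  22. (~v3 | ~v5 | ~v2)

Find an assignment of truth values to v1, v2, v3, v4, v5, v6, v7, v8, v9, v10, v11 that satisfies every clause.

v1=F, v2=T, v3=T, v4=T, v5=F, v6=F, v7=T, v8=F, v9=F, v10=F, v11=F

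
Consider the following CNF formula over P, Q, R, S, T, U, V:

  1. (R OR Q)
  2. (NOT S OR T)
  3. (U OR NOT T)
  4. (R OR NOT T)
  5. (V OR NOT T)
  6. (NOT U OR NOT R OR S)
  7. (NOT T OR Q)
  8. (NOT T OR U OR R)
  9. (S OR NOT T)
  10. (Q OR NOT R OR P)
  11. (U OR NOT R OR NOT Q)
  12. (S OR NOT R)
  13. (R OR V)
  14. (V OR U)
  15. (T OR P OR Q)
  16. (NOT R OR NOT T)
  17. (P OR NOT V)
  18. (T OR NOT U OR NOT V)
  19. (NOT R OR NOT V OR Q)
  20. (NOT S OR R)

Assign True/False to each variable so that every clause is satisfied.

P occurs only positively in the remaining clauses — set P = True.
Try Q = True.
Branch on R: take R = False.
  then T is forced to False.
  then S is forced to False.
  then V is forced to True.
  then U is forced to False.
Check each clause:
  1. (Q OR R) — Q is true.
  2. (NOT S OR T) — NOT S is true.
  3. (U OR NOT T) — NOT T is true.
  4. (NOT T OR R) — NOT T is true.
  5. (NOT T OR V) — NOT T is true.
  6. (S OR NOT R OR NOT U) — NOT U is true.
  7. (Q OR NOT T) — Q is true.
  8. (U OR NOT T OR R) — NOT T is true.
  9. (S OR NOT T) — NOT T is true.
  10. (NOT R OR P OR Q) — P is true.
  11. (U OR NOT Q OR NOT R) — NOT R is true.
  12. (S OR NOT R) — NOT R is true.
  13. (R OR V) — V is true.
  14. (U OR V) — V is true.
  15. (T OR P OR Q) — P is true.
  16. (NOT T OR NOT R) — NOT T is true.
  17. (P OR NOT V) — P is true.
  18. (NOT V OR T OR NOT U) — NOT U is true.
  19. (NOT V OR NOT R OR Q) — Q is true.
  20. (R OR NOT S) — NOT S is true.

P=T, Q=T, R=F, S=F, T=F, U=F, V=T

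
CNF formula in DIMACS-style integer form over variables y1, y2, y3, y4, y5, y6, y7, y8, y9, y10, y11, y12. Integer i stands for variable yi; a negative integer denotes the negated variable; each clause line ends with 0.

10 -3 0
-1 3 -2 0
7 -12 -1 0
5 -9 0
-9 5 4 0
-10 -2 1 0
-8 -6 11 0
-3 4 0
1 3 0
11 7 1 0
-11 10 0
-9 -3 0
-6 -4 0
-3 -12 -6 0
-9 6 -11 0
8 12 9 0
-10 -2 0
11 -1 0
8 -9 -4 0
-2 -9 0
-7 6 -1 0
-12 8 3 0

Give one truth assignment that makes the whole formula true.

Pure literal: y2 appears only negated; assign y2 = False.
Branch on y1: take y1 = False.
  then y3 is forced to True.
  then y10 is forced to True.
  then y4 is forced to True.
  then y9 is forced to False.
  then y6 is forced to False.
Set y7 = True and propagate.
The remaining clauses are satisfied by y5 = False, y8 = True, y11 = True, y12 = False.

y1=False  y2=False  y3=True  y4=True  y5=False  y6=False  y7=True  y8=True  y9=False  y10=True  y11=True  y12=False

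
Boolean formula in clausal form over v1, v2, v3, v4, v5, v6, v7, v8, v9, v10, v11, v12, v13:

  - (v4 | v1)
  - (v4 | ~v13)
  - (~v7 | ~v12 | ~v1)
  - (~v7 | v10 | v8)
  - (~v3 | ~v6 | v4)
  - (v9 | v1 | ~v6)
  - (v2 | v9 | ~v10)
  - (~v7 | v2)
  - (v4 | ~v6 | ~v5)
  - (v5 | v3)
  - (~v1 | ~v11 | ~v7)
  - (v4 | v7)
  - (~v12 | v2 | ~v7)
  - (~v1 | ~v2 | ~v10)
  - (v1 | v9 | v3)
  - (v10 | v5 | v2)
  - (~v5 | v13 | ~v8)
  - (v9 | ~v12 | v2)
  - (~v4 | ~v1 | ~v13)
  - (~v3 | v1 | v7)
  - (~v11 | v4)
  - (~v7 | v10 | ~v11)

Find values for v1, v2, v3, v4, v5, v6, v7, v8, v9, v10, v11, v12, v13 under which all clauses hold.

Pure literal: v9 appears only positively; assign v9 = True.
Pure literal: v12 appears only negated; assign v12 = False.
Branch on v1: take v1 = True.
Branch on v2: take v2 = False.
  then v7 is forced to False.
  then v4 is forced to True.
  then v13 is forced to False.
Branch on v3: take v3 = False.
  then v5 is forced to True.
  then v8 is forced to False.
v6, v10, v11 are now unconstrained; take v6 = True, v10 = False, v11 = True.

v1=True, v2=False, v3=False, v4=True, v5=True, v6=True, v7=False, v8=False, v9=True, v10=False, v11=True, v12=False, v13=False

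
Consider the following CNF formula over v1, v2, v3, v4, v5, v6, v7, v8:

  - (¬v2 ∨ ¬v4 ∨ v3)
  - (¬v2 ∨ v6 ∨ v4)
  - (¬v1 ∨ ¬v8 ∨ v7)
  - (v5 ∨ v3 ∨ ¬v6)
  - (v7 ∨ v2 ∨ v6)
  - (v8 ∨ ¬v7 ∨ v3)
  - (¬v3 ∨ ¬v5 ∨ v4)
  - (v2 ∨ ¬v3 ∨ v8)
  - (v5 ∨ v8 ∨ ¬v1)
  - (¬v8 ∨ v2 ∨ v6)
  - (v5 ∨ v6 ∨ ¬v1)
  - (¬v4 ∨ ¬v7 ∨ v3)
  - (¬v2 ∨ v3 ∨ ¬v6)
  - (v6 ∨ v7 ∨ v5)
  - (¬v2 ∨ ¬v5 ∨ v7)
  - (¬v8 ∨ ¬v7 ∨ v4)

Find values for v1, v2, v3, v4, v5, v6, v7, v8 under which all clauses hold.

v1 occurs only negated in the remaining clauses — set v1 = False.
Set v2 = False and propagate.
Branch on v3: take v3 = True.
  then v8 is forced to True.
  then v6 is forced to True.
Set v4 = False and propagate.
  then v5 is forced to False.
  then v7 is forced to False.
Every clause has at least one true literal under this assignment.
Check each clause:
  1. (v3 ∨ ¬v2 ∨ ¬v4) — v3 is true.
  2. (v6 ∨ v4 ∨ ¬v2) — v6 is true.
  3. (¬v8 ∨ ¬v1 ∨ v7) — ¬v1 is true.
  4. (¬v6 ∨ v3 ∨ v5) — v3 is true.
  5. (v2 ∨ v7 ∨ v6) — v6 is true.
  6. (v8 ∨ v3 ∨ ¬v7) — v8 is true.
  7. (¬v3 ∨ v4 ∨ ¬v5) — ¬v5 is true.
  8. (¬v3 ∨ v8 ∨ v2) — v8 is true.
  9. (v5 ∨ ¬v1 ∨ v8) — v8 is true.
  10. (v6 ∨ v2 ∨ ¬v8) — v6 is true.
  11. (v5 ∨ ¬v1 ∨ v6) — ¬v1 is true.
  12. (¬v7 ∨ v3 ∨ ¬v4) — ¬v7 is true.
  13. (¬v6 ∨ v3 ∨ ¬v2) — v3 is true.
  14. (v7 ∨ v5 ∨ v6) — v6 is true.
  15. (¬v2 ∨ ¬v5 ∨ v7) — ¬v5 is true.
  16. (¬v8 ∨ ¬v7 ∨ v4) — ¬v7 is true.

v1=False  v2=False  v3=True  v4=False  v5=False  v6=True  v7=False  v8=True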